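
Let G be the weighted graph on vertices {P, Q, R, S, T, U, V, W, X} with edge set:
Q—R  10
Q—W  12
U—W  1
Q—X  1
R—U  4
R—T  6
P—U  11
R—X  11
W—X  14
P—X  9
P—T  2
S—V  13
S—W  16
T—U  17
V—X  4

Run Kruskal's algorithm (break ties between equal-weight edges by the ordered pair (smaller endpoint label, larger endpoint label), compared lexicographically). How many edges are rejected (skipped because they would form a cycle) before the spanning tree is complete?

4

Sort edges by weight, then run Kruskal:
Q—X (1): add — endpoints in different components.
U—W (1): add — endpoints in different components.
P—T (2): add — endpoints in different components.
R—U (4): add — endpoints in different components.
V—X (4): add — endpoints in different components.
R—T (6): add — endpoints in different components.
P—X (9): add — endpoints in different components.
Q—R (10): skip — R and Q already connected.
P—U (11): skip — P and U already connected.
R—X (11): skip — R and X already connected.
Q—W (12): skip — W and Q already connected.
S—V (13): add — endpoints in different components.
Edges rejected before the tree was complete: 4.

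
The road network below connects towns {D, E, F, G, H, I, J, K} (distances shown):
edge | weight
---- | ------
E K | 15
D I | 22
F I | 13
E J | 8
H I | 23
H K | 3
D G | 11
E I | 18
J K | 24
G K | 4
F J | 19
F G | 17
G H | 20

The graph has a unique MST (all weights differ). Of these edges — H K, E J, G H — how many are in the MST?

2

Kruskal: consider edges lightest-first.
H K (3): add — endpoints in different components.
G K (4): add — endpoints in different components.
E J (8): add — endpoints in different components.
D G (11): add — endpoints in different components.
F I (13): add — endpoints in different components.
E K (15): add — endpoints in different components.
F G (17): add — endpoints in different components.
MST edge set: {H K, G K, E J, D G, F I, E K, F G}.
Of the listed edges, {H K, E J} are in the MST → 2.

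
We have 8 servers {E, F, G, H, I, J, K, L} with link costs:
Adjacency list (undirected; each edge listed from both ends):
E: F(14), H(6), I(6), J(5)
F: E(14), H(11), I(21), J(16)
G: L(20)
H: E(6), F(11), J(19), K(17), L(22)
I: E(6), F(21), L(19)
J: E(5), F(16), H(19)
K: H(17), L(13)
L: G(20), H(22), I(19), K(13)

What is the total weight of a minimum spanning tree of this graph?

Kruskal's algorithm — process edges by increasing weight (ties by edge label):
E-J (5): add — endpoints in different components.
E-H (6): add — endpoints in different components.
E-I (6): add — endpoints in different components.
F-H (11): add — endpoints in different components.
K-L (13): add — endpoints in different components.
E-F (14): skip — E and F already connected.
F-J (16): skip — F and J already connected.
H-K (17): add — endpoints in different components.
H-J (19): skip — H and J already connected.
I-L (19): skip — I and L already connected.
G-L (20): add — endpoints in different components.
MST edges: E-J, E-H, E-I, F-H, K-L, H-K, G-L; total weight 5+6+6+11+13+17+20 = 78.

78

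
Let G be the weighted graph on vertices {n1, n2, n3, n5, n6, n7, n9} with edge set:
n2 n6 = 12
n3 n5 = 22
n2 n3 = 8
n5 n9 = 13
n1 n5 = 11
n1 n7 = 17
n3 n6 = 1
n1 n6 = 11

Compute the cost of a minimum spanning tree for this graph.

Sort edges by weight, then run Kruskal:
n3 n6 (1): add — endpoints in different components.
n2 n3 (8): add — endpoints in different components.
n1 n5 (11): add — endpoints in different components.
n1 n6 (11): add — endpoints in different components.
n2 n6 (12): skip — n2 and n6 already connected.
n5 n9 (13): add — endpoints in different components.
n1 n7 (17): add — endpoints in different components.
MST edges: n3 n6, n2 n3, n1 n5, n1 n6, n5 n9, n1 n7; total weight 1+8+11+11+13+17 = 61.

61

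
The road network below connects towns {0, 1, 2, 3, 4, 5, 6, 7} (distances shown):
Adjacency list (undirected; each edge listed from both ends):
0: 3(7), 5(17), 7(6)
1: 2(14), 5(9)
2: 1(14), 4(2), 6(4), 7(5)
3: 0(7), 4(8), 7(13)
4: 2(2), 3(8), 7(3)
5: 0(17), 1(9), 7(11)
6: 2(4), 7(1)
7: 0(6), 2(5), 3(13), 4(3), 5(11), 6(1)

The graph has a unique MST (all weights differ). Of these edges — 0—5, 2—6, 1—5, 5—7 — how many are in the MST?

Kruskal: consider edges lightest-first.
6—7 (1): add — endpoints in different components.
2—4 (2): add — endpoints in different components.
4—7 (3): add — endpoints in different components.
2—6 (4): skip — 2 and 6 already connected.
2—7 (5): skip — 2 and 7 already connected.
0—7 (6): add — endpoints in different components.
0—3 (7): add — endpoints in different components.
3—4 (8): skip — 3 and 4 already connected.
1—5 (9): add — endpoints in different components.
5—7 (11): add — endpoints in different components.
MST edge set: {6—7, 2—4, 4—7, 0—7, 0—3, 1—5, 5—7}.
Of the listed edges, {1—5, 5—7} are in the MST → 2.

2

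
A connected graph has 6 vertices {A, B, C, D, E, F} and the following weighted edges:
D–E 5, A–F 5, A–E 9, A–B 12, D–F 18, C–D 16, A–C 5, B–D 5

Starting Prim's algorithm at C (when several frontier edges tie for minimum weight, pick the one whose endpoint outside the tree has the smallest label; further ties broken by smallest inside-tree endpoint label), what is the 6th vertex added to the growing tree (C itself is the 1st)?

Grow the tree from C using Prim:
Step 1: cheapest edge leaving the tree is A–C (5); add A.
Step 2: cheapest edge leaving the tree is A–F (5); add F.
Step 3: cheapest edge leaving the tree is A–E (9); add E.
Step 4: cheapest edge leaving the tree is D–E (5); add D.
Step 5: cheapest edge leaving the tree is B–D (5); add B.
Vertex order: C, A, F, E, D, B. The 6th vertex is B.

B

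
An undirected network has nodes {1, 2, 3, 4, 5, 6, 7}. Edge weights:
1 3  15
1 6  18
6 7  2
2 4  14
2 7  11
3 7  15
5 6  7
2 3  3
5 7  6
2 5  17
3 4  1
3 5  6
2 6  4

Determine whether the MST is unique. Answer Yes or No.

No

Kruskal: consider edges lightest-first.
3 4 (1): add. Components now {1} {2} {3,4} {5} {6} {7}
6 7 (2): add. Components now {1} {2} {3,4} {5} {6,7}
2 3 (3): add. Components now {1} {2,3,4} {5} {6,7}
2 6 (4): add. Components now {1} {2,3,4,6,7} {5}
3 5 (6): add. Components now {1} {2,3,4,5,6,7}
5 7 (6): skip — 5 and 7 already connected.
5 6 (7): skip — 5 and 6 already connected.
2 7 (11): skip — 2 and 7 already connected.
2 4 (14): skip — 2 and 4 already connected.
1 3 (15): add. Components now {1,2,3,4,5,6,7}
Non-tree edge 5 7 has weight 6, equal to the heaviest edge on its tree cycle — swapping gives another MST of the same weight. Not unique.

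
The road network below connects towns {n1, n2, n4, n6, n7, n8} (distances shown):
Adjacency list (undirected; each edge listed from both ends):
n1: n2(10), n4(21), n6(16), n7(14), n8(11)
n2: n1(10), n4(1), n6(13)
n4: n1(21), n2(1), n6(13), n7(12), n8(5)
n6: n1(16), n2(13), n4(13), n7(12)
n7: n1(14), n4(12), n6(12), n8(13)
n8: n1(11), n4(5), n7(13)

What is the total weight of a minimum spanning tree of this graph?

40

Kruskal: consider edges lightest-first.
n2-n4 (1): add. Components now {n2,n4} {n1} {n7} {n6} {n8}
n4-n8 (5): add. Components now {n2,n4,n8} {n1} {n7} {n6}
n1-n2 (10): add. Components now {n1,n2,n4,n8} {n7} {n6}
n1-n8 (11): skip — n1 and n8 already connected.
n4-n7 (12): add. Components now {n1,n2,n4,n7,n8} {n6}
n6-n7 (12): add. Components now {n1,n2,n4,n6,n7,n8}
MST edges: n2-n4, n4-n8, n1-n2, n4-n7, n6-n7; total weight 1+5+10+12+12 = 40.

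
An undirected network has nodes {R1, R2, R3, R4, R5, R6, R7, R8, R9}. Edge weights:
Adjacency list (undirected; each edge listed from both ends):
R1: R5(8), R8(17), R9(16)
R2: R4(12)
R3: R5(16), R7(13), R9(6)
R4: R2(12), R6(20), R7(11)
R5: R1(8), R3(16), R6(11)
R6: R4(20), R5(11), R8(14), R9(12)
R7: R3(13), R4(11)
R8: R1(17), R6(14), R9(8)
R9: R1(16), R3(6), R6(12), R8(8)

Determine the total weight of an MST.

81

Kruskal: consider edges lightest-first.
R3—R9 (6): add — endpoints in different components.
R1—R5 (8): add — endpoints in different components.
R8—R9 (8): add — endpoints in different components.
R4—R7 (11): add — endpoints in different components.
R5—R6 (11): add — endpoints in different components.
R2—R4 (12): add — endpoints in different components.
R6—R9 (12): add — endpoints in different components.
R3—R7 (13): add — endpoints in different components.
MST edges: R3—R9, R1—R5, R8—R9, R4—R7, R5—R6, R2—R4, R6—R9, R3—R7; total weight 6+8+8+11+11+12+12+13 = 81.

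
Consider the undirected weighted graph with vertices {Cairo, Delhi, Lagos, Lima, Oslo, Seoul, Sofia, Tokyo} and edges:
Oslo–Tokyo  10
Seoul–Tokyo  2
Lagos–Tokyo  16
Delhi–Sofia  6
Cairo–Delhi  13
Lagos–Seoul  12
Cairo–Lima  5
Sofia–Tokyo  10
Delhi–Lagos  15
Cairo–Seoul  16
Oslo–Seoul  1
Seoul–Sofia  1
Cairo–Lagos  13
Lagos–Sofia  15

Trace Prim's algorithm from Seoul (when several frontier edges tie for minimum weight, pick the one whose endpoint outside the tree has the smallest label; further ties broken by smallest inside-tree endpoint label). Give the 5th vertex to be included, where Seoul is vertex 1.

Delhi

Prim's algorithm from Seoul:
Step 1: cheapest edge leaving the tree is Oslo–Seoul (1); add Oslo.
Step 2: cheapest edge leaving the tree is Seoul–Sofia (1); add Sofia.
Step 3: cheapest edge leaving the tree is Seoul–Tokyo (2); add Tokyo.
Step 4: cheapest edge leaving the tree is Delhi–Sofia (6); add Delhi.
Step 5: cheapest edge leaving the tree is Lagos–Seoul (12); add Lagos.
Step 6: cheapest edge leaving the tree is Cairo–Delhi (13); add Cairo.
Step 7: cheapest edge leaving the tree is Cairo–Lima (5); add Lima.
Vertex order: Seoul, Oslo, Sofia, Tokyo, Delhi, Lagos, Cairo, Lima. The 5th vertex is Delhi.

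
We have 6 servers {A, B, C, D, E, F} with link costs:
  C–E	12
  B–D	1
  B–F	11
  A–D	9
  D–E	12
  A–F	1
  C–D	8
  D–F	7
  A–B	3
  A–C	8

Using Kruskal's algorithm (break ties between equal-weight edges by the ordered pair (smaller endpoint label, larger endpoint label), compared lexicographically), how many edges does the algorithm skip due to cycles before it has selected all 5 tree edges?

4

Sort edges by weight, then run Kruskal:
A–F (1): add — endpoints in different components.
B–D (1): add — endpoints in different components.
A–B (3): add — endpoints in different components.
D–F (7): skip — D and F already connected.
A–C (8): add — endpoints in different components.
C–D (8): skip — C and D already connected.
A–D (9): skip — A and D already connected.
B–F (11): skip — B and F already connected.
C–E (12): add — endpoints in different components.
Edges rejected before the tree was complete: 4.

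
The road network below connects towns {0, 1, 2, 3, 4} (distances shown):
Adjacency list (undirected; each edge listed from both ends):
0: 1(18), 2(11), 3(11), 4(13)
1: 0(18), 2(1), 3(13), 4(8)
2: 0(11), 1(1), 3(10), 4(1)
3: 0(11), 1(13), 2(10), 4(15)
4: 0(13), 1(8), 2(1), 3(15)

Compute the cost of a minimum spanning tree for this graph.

23

Kruskal: consider edges lightest-first.
1—2 (1): add — endpoints in different components.
2—4 (1): add — endpoints in different components.
1—4 (8): skip — 1 and 4 already connected.
2—3 (10): add — endpoints in different components.
0—2 (11): add — endpoints in different components.
MST edges: 1—2, 2—4, 2—3, 0—2; total weight 1+1+10+11 = 23.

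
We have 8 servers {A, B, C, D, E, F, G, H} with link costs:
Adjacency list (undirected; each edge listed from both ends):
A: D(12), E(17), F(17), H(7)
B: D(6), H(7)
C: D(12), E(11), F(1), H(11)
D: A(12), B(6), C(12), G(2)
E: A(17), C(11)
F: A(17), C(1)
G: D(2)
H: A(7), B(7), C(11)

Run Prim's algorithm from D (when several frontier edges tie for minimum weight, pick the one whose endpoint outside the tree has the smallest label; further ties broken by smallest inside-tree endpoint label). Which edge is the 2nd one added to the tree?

Prim's algorithm from D:
Step 1: cheapest edge leaving the tree is D—G (2); add G.
Step 2: cheapest edge leaving the tree is B—D (6); add B.
Step 3: cheapest edge leaving the tree is B—H (7); add H.
Step 4: cheapest edge leaving the tree is A—H (7); add A.
Step 5: cheapest edge leaving the tree is C—H (11); add C.
Step 6: cheapest edge leaving the tree is C—F (1); add F.
Step 7: cheapest edge leaving the tree is C—E (11); add E.
The 2nd edge added is B—D.

B-D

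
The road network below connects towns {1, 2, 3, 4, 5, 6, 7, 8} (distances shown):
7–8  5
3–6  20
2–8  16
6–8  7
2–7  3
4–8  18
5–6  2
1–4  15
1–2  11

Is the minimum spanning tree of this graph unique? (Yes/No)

Kruskal's algorithm — process edges by increasing weight (ties by edge label):
5–6 (2): add — endpoints in different components.
2–7 (3): add — endpoints in different components.
7–8 (5): add — endpoints in different components.
6–8 (7): add — endpoints in different components.
1–2 (11): add — endpoints in different components.
1–4 (15): add — endpoints in different components.
2–8 (16): skip — 2 and 8 already connected.
4–8 (18): skip — 4 and 8 already connected.
3–6 (20): add — endpoints in different components.
Every non-tree edge has weight strictly greater than the heaviest edge on the tree path between its endpoints, so the MST is unique.

Yes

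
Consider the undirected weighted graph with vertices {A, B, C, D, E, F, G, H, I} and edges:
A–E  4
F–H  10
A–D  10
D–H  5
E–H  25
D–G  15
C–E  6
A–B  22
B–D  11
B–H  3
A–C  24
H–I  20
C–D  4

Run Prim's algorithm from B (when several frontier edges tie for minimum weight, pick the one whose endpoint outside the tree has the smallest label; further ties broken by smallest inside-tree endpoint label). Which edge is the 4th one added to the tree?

Prim's algorithm from B:
Step 1: cheapest edge leaving the tree is B–H (3); add H.
Step 2: cheapest edge leaving the tree is D–H (5); add D.
Step 3: cheapest edge leaving the tree is C–D (4); add C.
Step 4: cheapest edge leaving the tree is C–E (6); add E.
Step 5: cheapest edge leaving the tree is A–E (4); add A.
Step 6: cheapest edge leaving the tree is F–H (10); add F.
Step 7: cheapest edge leaving the tree is D–G (15); add G.
Step 8: cheapest edge leaving the tree is H–I (20); add I.
The 4th edge added is C–E.

C-E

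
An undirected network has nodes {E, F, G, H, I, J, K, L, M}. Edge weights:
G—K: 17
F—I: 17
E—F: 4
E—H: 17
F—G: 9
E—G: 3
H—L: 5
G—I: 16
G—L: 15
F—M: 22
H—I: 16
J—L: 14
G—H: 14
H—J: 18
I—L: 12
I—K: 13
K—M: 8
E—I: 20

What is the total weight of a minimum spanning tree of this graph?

Grow the tree from M using Prim:
Step 1: cheapest edge leaving the tree is K—M (8); add K.
Step 2: cheapest edge leaving the tree is I—K (13); add I.
Step 3: cheapest edge leaving the tree is I—L (12); add L.
Step 4: cheapest edge leaving the tree is H—L (5); add H.
Step 5: cheapest edge leaving the tree is G—H (14); add G.
Step 6: cheapest edge leaving the tree is E—G (3); add E.
Step 7: cheapest edge leaving the tree is E—F (4); add F.
Step 8: cheapest edge leaving the tree is J—L (14); add J.
MST edges: K—M, I—K, I—L, H—L, G—H, E—G, E—F, J—L; total weight 8+13+12+5+14+3+4+14 = 73.

73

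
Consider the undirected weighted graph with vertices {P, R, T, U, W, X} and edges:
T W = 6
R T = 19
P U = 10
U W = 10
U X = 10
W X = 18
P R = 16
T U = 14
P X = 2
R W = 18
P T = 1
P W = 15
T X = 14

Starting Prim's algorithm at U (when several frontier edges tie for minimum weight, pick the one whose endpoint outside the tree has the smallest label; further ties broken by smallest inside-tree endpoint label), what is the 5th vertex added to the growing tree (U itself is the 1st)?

Grow the tree from U using Prim:
Step 1: frontier [P U 10, U W 10, U X 10, T U 14] → take P U (10); add P.
Step 2: frontier [P T 1, P X 2, P W 15, P R 16, U W 10, U X 10, T U 14] → take P T (1); add T.
Step 3: frontier [P X 2, P W 15, P R 16, T W 6, T X 14, R T 19, U W 10, U X 10] → take P X (2); add X.
Step 4: frontier [P W 15, P R 16, T W 6, R T 19, U W 10, W X 18] → take T W (6); add W.
Step 5: frontier [P R 16, R T 19, R W 18] → take P R (16); add R.
Vertex order: U, P, T, X, W, R. The 5th vertex is W.

W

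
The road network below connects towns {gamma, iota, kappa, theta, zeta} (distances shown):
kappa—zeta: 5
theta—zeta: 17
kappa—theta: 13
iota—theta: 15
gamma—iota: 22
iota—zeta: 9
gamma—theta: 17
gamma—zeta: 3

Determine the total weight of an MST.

30

Prim's algorithm from theta:
Step 1: cheapest edge leaving the tree is kappa—theta (13); add kappa.
Step 2: cheapest edge leaving the tree is kappa—zeta (5); add zeta.
Step 3: cheapest edge leaving the tree is gamma—zeta (3); add gamma.
Step 4: cheapest edge leaving the tree is iota—zeta (9); add iota.
MST edges: kappa—theta, kappa—zeta, gamma—zeta, iota—zeta; total weight 13+5+3+9 = 30.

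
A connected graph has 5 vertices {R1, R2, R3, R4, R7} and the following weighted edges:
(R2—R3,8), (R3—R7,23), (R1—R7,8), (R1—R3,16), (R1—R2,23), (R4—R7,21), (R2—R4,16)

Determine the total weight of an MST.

Prim's algorithm from R2:
Step 1: cheapest edge leaving the tree is R2—R3 (8); add R3.
Step 2: cheapest edge leaving the tree is R1—R3 (16); add R1.
Step 3: cheapest edge leaving the tree is R1—R7 (8); add R7.
Step 4: cheapest edge leaving the tree is R2—R4 (16); add R4.
MST edges: R2—R3, R1—R3, R1—R7, R2—R4; total weight 8+16+8+16 = 48.

48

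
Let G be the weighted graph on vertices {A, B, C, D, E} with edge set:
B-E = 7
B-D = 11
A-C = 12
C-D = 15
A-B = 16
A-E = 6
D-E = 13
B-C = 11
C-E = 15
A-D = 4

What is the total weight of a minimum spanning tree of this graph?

28

Prim, starting at A.
Step 1: cheapest edge leaving the tree is A-D (4); add D.
Step 2: cheapest edge leaving the tree is A-E (6); add E.
Step 3: cheapest edge leaving the tree is B-E (7); add B.
Step 4: cheapest edge leaving the tree is B-C (11); add C.
MST edges: A-D, A-E, B-E, B-C; total weight 4+6+7+11 = 28.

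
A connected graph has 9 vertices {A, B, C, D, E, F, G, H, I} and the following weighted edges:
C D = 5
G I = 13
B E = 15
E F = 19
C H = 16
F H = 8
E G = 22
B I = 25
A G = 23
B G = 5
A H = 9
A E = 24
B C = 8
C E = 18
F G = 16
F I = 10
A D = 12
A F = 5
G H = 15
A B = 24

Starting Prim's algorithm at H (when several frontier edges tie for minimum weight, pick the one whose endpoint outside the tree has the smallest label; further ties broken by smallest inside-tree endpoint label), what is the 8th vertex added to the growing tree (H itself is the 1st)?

Prim's algorithm from H:
Step 1: cheapest edge leaving the tree is F H (8); add F.
Step 2: cheapest edge leaving the tree is A F (5); add A.
Step 3: cheapest edge leaving the tree is F I (10); add I.
Step 4: cheapest edge leaving the tree is A D (12); add D.
Step 5: cheapest edge leaving the tree is C D (5); add C.
Step 6: cheapest edge leaving the tree is B C (8); add B.
Step 7: cheapest edge leaving the tree is B G (5); add G.
Step 8: cheapest edge leaving the tree is B E (15); add E.
Vertex order: H, F, A, I, D, C, B, G, E. The 8th vertex is G.

G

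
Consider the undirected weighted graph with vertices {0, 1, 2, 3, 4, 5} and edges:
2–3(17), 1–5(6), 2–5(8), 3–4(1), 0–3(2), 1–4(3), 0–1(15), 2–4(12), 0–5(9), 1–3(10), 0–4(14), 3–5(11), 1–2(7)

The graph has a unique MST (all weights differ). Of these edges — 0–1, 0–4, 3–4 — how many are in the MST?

1

Sort edges by weight, then run Kruskal:
3–4 (1): add — endpoints in different components.
0–3 (2): add — endpoints in different components.
1–4 (3): add — endpoints in different components.
1–5 (6): add — endpoints in different components.
1–2 (7): add — endpoints in different components.
MST edge set: {3–4, 0–3, 1–4, 1–5, 1–2}.
Of the listed edges, {3–4} are in the MST → 1.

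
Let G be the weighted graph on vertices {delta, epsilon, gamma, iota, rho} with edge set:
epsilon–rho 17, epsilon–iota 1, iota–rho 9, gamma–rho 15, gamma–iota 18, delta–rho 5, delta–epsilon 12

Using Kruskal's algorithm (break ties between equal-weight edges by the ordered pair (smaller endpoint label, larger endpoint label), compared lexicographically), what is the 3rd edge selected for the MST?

iota-rho

Kruskal: consider edges lightest-first.
epsilon–iota (1): add — endpoints in different components.
delta–rho (5): add — endpoints in different components.
iota–rho (9): add — endpoints in different components.
delta–epsilon (12): skip — delta and epsilon already connected.
gamma–rho (15): add — endpoints in different components.
The 3rd edge added is iota–rho.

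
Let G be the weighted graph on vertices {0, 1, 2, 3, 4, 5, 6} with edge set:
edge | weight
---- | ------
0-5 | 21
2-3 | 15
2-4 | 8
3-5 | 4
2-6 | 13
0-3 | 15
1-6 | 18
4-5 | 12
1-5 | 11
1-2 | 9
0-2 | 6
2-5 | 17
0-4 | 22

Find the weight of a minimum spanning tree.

Grow the tree from 0 using Prim:
Step 1: frontier [0-2 6, 0-3 15, 0-5 21, 0-4 22] → take 0-2 (6); add 2.
Step 2: frontier [0-3 15, 0-5 21, 0-4 22, 2-4 8, 1-2 9, 2-6 13, 2-3 15, 2-5 17] → take 2-4 (8); add 4.
Step 3: frontier [0-3 15, 0-5 21, 1-2 9, 2-6 13, 2-3 15, 2-5 17, 4-5 12] → take 1-2 (9); add 1.
Step 4: frontier [0-3 15, 0-5 21, 1-5 11, 1-6 18, 2-6 13, 2-3 15, 2-5 17, 4-5 12] → take 1-5 (11); add 5.
Step 5: frontier [0-3 15, 1-6 18, 2-6 13, 2-3 15, 3-5 4] → take 3-5 (4); add 3.
Step 6: frontier [1-6 18, 2-6 13] → take 2-6 (13); add 6.
MST edges: 0-2, 2-4, 1-2, 1-5, 3-5, 2-6; total weight 6+8+9+11+4+13 = 51.

51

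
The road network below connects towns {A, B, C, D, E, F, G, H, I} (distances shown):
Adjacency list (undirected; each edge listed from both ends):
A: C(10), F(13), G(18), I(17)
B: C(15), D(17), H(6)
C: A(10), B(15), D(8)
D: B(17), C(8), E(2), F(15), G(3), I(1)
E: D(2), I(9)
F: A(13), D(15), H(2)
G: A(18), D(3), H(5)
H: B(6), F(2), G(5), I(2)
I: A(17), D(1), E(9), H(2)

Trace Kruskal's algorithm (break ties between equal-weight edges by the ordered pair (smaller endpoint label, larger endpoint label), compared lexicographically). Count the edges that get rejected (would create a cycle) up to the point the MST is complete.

2

Sort edges by weight, then run Kruskal:
D–I (1): add — endpoints in different components.
D–E (2): add — endpoints in different components.
F–H (2): add — endpoints in different components.
H–I (2): add — endpoints in different components.
D–G (3): add — endpoints in different components.
G–H (5): skip — G and H already connected.
B–H (6): add — endpoints in different components.
C–D (8): add — endpoints in different components.
E–I (9): skip — E and I already connected.
A–C (10): add — endpoints in different components.
Edges rejected before the tree was complete: 2.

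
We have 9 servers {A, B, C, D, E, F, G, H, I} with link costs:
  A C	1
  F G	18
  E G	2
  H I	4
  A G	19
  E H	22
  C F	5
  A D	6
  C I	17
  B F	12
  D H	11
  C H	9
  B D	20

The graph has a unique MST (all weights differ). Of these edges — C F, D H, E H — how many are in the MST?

1

Sort edges by weight, then run Kruskal:
A C (1): add — endpoints in different components.
E G (2): add — endpoints in different components.
H I (4): add — endpoints in different components.
C F (5): add — endpoints in different components.
A D (6): add — endpoints in different components.
C H (9): add — endpoints in different components.
D H (11): skip — D and H already connected.
B F (12): add — endpoints in different components.
C I (17): skip — C and I already connected.
F G (18): add — endpoints in different components.
MST edge set: {A C, E G, H I, C F, A D, C H, B F, F G}.
Of the listed edges, {C F} are in the MST → 1.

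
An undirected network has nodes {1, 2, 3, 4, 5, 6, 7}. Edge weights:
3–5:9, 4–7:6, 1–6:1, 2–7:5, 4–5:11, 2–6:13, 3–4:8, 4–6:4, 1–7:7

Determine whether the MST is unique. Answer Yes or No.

Yes

Kruskal's algorithm — process edges by increasing weight (ties by edge label):
1–6 (1): add — endpoints in different components.
4–6 (4): add — endpoints in different components.
2–7 (5): add — endpoints in different components.
4–7 (6): add — endpoints in different components.
1–7 (7): skip — 1 and 7 already connected.
3–4 (8): add — endpoints in different components.
3–5 (9): add — endpoints in different components.
Every non-tree edge has weight strictly greater than the heaviest edge on the tree path between its endpoints, so the MST is unique.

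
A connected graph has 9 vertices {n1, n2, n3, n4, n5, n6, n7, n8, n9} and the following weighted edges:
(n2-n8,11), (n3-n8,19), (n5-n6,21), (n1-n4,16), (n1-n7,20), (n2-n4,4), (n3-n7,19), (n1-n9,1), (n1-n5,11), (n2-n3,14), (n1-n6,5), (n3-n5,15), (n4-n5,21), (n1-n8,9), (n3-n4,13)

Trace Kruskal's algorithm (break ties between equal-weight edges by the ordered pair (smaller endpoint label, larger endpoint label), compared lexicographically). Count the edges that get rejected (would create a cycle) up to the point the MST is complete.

Sort edges by weight, then run Kruskal:
n1-n9 (1): add — endpoints in different components.
n2-n4 (4): add — endpoints in different components.
n1-n6 (5): add — endpoints in different components.
n1-n8 (9): add — endpoints in different components.
n1-n5 (11): add — endpoints in different components.
n2-n8 (11): add — endpoints in different components.
n3-n4 (13): add — endpoints in different components.
n2-n3 (14): skip — n2 and n3 already connected.
n3-n5 (15): skip — n3 and n5 already connected.
n1-n4 (16): skip — n1 and n4 already connected.
n3-n7 (19): add — endpoints in different components.
Edges rejected before the tree was complete: 3.

3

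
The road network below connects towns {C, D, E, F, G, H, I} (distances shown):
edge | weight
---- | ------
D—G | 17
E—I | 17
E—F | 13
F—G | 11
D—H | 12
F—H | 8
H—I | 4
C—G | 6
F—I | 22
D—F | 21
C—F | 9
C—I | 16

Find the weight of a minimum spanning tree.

Kruskal: consider edges lightest-first.
H—I (4): add. Components now {C} {D} {E} {F} {G} {H,I}
C—G (6): add. Components now {C,G} {D} {E} {F} {H,I}
F—H (8): add. Components now {C,G} {D} {E} {F,H,I}
C—F (9): add. Components now {C,F,G,H,I} {D} {E}
F—G (11): skip — F and G already connected.
D—H (12): add. Components now {C,D,F,G,H,I} {E}
E—F (13): add. Components now {C,D,E,F,G,H,I}
MST edges: H—I, C—G, F—H, C—F, D—H, E—F; total weight 4+6+8+9+12+13 = 52.

52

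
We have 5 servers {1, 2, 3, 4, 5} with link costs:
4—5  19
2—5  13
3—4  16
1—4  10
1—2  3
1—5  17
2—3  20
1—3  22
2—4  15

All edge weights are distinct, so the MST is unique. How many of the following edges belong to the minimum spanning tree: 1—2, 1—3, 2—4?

1

Kruskal: consider edges lightest-first.
1—2 (3): add — endpoints in different components.
1—4 (10): add — endpoints in different components.
2—5 (13): add — endpoints in different components.
2—4 (15): skip — 2 and 4 already connected.
3—4 (16): add — endpoints in different components.
MST edge set: {1—2, 1—4, 2—5, 3—4}.
Of the listed edges, {1—2} are in the MST → 1.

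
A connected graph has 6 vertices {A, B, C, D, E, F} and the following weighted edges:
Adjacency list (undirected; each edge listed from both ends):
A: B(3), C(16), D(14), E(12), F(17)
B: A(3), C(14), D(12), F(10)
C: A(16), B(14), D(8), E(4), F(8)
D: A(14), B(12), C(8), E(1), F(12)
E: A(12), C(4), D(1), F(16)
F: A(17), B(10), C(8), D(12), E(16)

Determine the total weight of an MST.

26

Kruskal's algorithm — process edges by increasing weight (ties by edge label):
D E (1): add — endpoints in different components.
A B (3): add — endpoints in different components.
C E (4): add — endpoints in different components.
C D (8): skip — C and D already connected.
C F (8): add — endpoints in different components.
B F (10): add — endpoints in different components.
MST edges: D E, A B, C E, C F, B F; total weight 1+3+4+8+10 = 26.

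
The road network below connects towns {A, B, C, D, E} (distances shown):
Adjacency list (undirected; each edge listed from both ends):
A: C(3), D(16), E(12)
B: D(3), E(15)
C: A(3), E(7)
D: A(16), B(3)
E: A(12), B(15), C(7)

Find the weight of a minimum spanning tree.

28

Kruskal's algorithm — process edges by increasing weight (ties by edge label):
A—C (3): add. Components now {A,C} {B} {D} {E}
B—D (3): add. Components now {A,C} {B,D} {E}
C—E (7): add. Components now {A,C,E} {B,D}
A—E (12): skip — A and E already connected.
B—E (15): add. Components now {A,B,C,D,E}
MST edges: A—C, B—D, C—E, B—E; total weight 3+3+7+15 = 28.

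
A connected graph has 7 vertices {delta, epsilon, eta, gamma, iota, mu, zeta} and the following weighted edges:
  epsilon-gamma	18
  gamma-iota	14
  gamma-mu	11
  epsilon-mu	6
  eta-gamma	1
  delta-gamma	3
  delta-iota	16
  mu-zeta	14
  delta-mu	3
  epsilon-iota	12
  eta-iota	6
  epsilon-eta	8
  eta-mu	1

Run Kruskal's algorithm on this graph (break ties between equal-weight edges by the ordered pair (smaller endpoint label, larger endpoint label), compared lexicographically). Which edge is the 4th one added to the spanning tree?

Sort edges by weight, then run Kruskal:
eta-gamma (1): add — endpoints in different components.
eta-mu (1): add — endpoints in different components.
delta-gamma (3): add — endpoints in different components.
delta-mu (3): skip — mu and delta already connected.
epsilon-mu (6): add — endpoints in different components.
eta-iota (6): add — endpoints in different components.
epsilon-eta (8): skip — epsilon and eta already connected.
gamma-mu (11): skip — mu and gamma already connected.
epsilon-iota (12): skip — iota and epsilon already connected.
gamma-iota (14): skip — iota and gamma already connected.
mu-zeta (14): add — endpoints in different components.
The 4th edge added is epsilon-mu.

epsilon-mu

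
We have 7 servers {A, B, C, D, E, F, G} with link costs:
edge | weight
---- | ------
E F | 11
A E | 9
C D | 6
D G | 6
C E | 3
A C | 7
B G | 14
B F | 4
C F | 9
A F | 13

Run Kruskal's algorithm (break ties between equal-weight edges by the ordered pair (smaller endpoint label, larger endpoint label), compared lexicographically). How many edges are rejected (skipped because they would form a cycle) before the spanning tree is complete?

Kruskal: consider edges lightest-first.
C E (3): add — endpoints in different components.
B F (4): add — endpoints in different components.
C D (6): add — endpoints in different components.
D G (6): add — endpoints in different components.
A C (7): add — endpoints in different components.
A E (9): skip — A and E already connected.
C F (9): add — endpoints in different components.
Edges rejected before the tree was complete: 1.

1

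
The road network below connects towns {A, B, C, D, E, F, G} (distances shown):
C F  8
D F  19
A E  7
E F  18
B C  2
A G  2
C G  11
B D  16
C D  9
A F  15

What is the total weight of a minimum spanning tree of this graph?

39

Prim's algorithm from C:
Step 1: cheapest edge leaving the tree is B C (2); add B.
Step 2: cheapest edge leaving the tree is C F (8); add F.
Step 3: cheapest edge leaving the tree is C D (9); add D.
Step 4: cheapest edge leaving the tree is C G (11); add G.
Step 5: cheapest edge leaving the tree is A G (2); add A.
Step 6: cheapest edge leaving the tree is A E (7); add E.
MST edges: B C, C F, C D, C G, A G, A E; total weight 2+8+9+11+2+7 = 39.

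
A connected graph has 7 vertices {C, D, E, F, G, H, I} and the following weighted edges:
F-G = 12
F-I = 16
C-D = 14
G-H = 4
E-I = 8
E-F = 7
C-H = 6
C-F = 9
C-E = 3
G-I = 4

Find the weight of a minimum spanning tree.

38

Grow the tree from I using Prim:
Step 1: frontier [G-I 4, E-I 8, F-I 16] → take G-I (4); add G.
Step 2: frontier [G-H 4, F-G 12, E-I 8, F-I 16] → take G-H (4); add H.
Step 3: frontier [F-G 12, C-H 6, E-I 8, F-I 16] → take C-H (6); add C.
Step 4: frontier [C-E 3, C-F 9, C-D 14, F-G 12, E-I 8, F-I 16] → take C-E (3); add E.
Step 5: frontier [C-F 9, C-D 14, E-F 7, F-G 12, F-I 16] → take E-F (7); add F.
Step 6: frontier [C-D 14] → take C-D (14); add D.
MST edges: G-I, G-H, C-H, C-E, E-F, C-D; total weight 4+4+6+3+7+14 = 38.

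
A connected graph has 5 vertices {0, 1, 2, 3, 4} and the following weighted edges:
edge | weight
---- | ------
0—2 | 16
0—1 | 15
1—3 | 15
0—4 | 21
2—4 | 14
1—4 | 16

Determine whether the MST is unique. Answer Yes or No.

No

Kruskal: consider edges lightest-first.
2—4 (14): add. Components now {0} {1} {2,4} {3}
0—1 (15): add. Components now {0,1} {2,4} {3}
1—3 (15): add. Components now {0,1,3} {2,4}
0—2 (16): add. Components now {0,1,2,3,4}
Non-tree edge 1—4 has weight 16, equal to the heaviest edge on its tree cycle — swapping gives another MST of the same weight. Not unique.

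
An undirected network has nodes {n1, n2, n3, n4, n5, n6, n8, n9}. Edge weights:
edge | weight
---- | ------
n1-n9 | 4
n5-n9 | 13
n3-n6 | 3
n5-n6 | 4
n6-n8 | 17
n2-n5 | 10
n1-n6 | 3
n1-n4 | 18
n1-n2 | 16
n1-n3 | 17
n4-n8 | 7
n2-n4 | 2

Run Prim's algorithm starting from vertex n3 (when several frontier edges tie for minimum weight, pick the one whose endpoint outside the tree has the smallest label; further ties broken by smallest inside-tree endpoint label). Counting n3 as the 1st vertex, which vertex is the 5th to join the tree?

Grow the tree from n3 using Prim:
Step 1: frontier [n3-n6 3, n1-n3 17] → take n3-n6 (3); add n6.
Step 2: frontier [n1-n3 17, n1-n6 3, n5-n6 4, n6-n8 17] → take n1-n6 (3); add n1.
Step 3: frontier [n1-n9 4, n1-n2 16, n1-n4 18, n5-n6 4, n6-n8 17] → take n5-n6 (4); add n5.
Step 4: frontier [n1-n9 4, n1-n2 16, n1-n4 18, n2-n5 10, n5-n9 13, n6-n8 17] → take n1-n9 (4); add n9.
Step 5: frontier [n1-n2 16, n1-n4 18, n2-n5 10, n6-n8 17] → take n2-n5 (10); add n2.
Step 6: frontier [n1-n4 18, n2-n4 2, n6-n8 17] → take n2-n4 (2); add n4.
Step 7: frontier [n4-n8 7, n6-n8 17] → take n4-n8 (7); add n8.
Vertex order: n3, n6, n1, n5, n9, n2, n4, n8. The 5th vertex is n9.

n9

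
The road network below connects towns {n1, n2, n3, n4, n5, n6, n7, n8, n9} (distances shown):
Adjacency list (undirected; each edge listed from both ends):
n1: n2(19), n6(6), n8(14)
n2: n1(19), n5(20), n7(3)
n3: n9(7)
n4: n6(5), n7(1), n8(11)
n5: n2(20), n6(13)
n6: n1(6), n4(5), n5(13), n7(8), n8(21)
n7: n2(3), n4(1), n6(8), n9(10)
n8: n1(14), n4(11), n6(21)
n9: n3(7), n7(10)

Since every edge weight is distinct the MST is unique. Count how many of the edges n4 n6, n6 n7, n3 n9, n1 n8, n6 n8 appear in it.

Kruskal's algorithm — process edges by increasing weight (ties by edge label):
n4 n7 (1): add — endpoints in different components.
n2 n7 (3): add — endpoints in different components.
n4 n6 (5): add — endpoints in different components.
n1 n6 (6): add — endpoints in different components.
n3 n9 (7): add — endpoints in different components.
n6 n7 (8): skip — n7 and n6 already connected.
n7 n9 (10): add — endpoints in different components.
n4 n8 (11): add — endpoints in different components.
n5 n6 (13): add — endpoints in different components.
MST edge set: {n4 n7, n2 n7, n4 n6, n1 n6, n3 n9, n7 n9, n4 n8, n5 n6}.
Of the listed edges, {n4 n6, n3 n9} are in the MST → 2.

2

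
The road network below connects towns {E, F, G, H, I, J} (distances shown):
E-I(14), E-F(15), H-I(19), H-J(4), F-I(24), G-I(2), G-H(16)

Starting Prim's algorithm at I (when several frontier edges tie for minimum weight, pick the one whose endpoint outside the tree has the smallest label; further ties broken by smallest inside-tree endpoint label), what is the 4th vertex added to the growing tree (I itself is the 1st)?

F

Prim's algorithm from I:
Step 1: frontier [G-I 2, E-I 14, H-I 19, F-I 24] → take G-I (2); add G.
Step 2: frontier [G-H 16, E-I 14, H-I 19, F-I 24] → take E-I (14); add E.
Step 3: frontier [E-F 15, G-H 16, H-I 19, F-I 24] → take E-F (15); add F.
Step 4: frontier [G-H 16, H-I 19] → take G-H (16); add H.
Step 5: frontier [H-J 4] → take H-J (4); add J.
Vertex order: I, G, E, F, H, J. The 4th vertex is F.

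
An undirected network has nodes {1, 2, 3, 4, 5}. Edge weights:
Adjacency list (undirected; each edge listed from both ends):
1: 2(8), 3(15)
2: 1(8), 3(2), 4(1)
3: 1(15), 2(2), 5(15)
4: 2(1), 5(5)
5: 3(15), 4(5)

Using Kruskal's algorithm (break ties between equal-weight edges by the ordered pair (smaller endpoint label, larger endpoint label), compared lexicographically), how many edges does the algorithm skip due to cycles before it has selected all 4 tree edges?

0

Kruskal's algorithm — process edges by increasing weight (ties by edge label):
2 4 (1): add — endpoints in different components.
2 3 (2): add — endpoints in different components.
4 5 (5): add — endpoints in different components.
1 2 (8): add — endpoints in different components.
Edges rejected before the tree was complete: 0.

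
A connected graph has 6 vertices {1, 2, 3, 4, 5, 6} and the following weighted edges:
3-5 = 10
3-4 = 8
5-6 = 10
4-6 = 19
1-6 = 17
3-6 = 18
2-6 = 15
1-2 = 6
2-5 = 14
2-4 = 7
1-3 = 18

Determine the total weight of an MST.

41

Grow the tree from 1 using Prim:
Step 1: cheapest edge leaving the tree is 1-2 (6); add 2.
Step 2: cheapest edge leaving the tree is 2-4 (7); add 4.
Step 3: cheapest edge leaving the tree is 3-4 (8); add 3.
Step 4: cheapest edge leaving the tree is 3-5 (10); add 5.
Step 5: cheapest edge leaving the tree is 5-6 (10); add 6.
MST edges: 1-2, 2-4, 3-4, 3-5, 5-6; total weight 6+7+8+10+10 = 41.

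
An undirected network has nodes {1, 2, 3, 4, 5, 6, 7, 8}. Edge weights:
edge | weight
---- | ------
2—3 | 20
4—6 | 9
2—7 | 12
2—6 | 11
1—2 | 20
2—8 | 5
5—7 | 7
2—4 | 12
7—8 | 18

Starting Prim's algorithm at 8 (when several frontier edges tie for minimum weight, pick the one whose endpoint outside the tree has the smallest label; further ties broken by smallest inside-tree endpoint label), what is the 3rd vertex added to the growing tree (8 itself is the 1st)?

Prim's algorithm from 8:
Step 1: cheapest edge leaving the tree is 2—8 (5); add 2.
Step 2: cheapest edge leaving the tree is 2—6 (11); add 6.
Step 3: cheapest edge leaving the tree is 4—6 (9); add 4.
Step 4: cheapest edge leaving the tree is 2—7 (12); add 7.
Step 5: cheapest edge leaving the tree is 5—7 (7); add 5.
Step 6: cheapest edge leaving the tree is 1—2 (20); add 1.
Step 7: cheapest edge leaving the tree is 2—3 (20); add 3.
Vertex order: 8, 2, 6, 4, 7, 5, 1, 3. The 3rd vertex is 6.

6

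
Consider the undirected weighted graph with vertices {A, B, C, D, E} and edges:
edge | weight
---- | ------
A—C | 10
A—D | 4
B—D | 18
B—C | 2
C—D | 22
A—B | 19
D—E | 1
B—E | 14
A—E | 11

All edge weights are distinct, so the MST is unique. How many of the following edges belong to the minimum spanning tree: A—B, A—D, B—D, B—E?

Kruskal: consider edges lightest-first.
D—E (1): add. Components now {A} {B} {C} {D,E}
B—C (2): add. Components now {A} {B,C} {D,E}
A—D (4): add. Components now {A,D,E} {B,C}
A—C (10): add. Components now {A,B,C,D,E}
MST edge set: {D—E, B—C, A—D, A—C}.
Of the listed edges, {A—D} are in the MST → 1.

1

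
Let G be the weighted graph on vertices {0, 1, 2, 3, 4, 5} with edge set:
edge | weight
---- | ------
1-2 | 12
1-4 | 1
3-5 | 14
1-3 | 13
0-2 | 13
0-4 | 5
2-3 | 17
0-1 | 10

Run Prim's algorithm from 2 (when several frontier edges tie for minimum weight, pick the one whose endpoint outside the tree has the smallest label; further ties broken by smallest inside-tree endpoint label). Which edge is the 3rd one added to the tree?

Prim, starting at 2.
Step 1: frontier [1-2 12, 0-2 13, 2-3 17] → take 1-2 (12); add 1.
Step 2: frontier [1-4 1, 0-1 10, 1-3 13, 0-2 13, 2-3 17] → take 1-4 (1); add 4.
Step 3: frontier [0-1 10, 1-3 13, 0-2 13, 2-3 17, 0-4 5] → take 0-4 (5); add 0.
Step 4: frontier [1-3 13, 2-3 17] → take 1-3 (13); add 3.
Step 5: frontier [3-5 14] → take 3-5 (14); add 5.
The 3rd edge added is 0-4.

0-4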